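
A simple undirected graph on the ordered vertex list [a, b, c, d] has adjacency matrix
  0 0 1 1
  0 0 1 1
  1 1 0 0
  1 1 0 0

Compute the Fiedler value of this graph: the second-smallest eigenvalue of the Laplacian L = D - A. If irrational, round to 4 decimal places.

With the vertex order [a, b, c, d], the degrees are [2, 2, 2, 2], giving D = diag(2, 2, 2, 2) and L = D - A. The sorted Laplacian eigenvalues are [0, 2, 2, 4]; the algebraic connectivity is the second entry, 2. The largest eigenvalue, 4, is at most the vertex count 4. By the matrix-tree theorem the graph has (1/4) * product of the nonzero eigenvalues = 4 spanning trees.

2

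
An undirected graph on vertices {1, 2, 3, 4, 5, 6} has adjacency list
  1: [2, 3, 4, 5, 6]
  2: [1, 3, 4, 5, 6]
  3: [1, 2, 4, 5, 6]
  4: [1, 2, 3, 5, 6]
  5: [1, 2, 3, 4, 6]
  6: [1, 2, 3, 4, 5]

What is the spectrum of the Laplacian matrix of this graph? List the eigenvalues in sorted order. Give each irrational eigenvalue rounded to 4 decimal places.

Each diagonal entry of L is the vertex degree and each off-diagonal entry is -1 where an edge is present, 0 otherwise; in the order [1, 2, 3, 4, 5, 6] the diagonal is [5, 5, 5, 5, 5, 5]. L is symmetric positive semidefinite, so every eigenvalue is real and nonnegative. The single zero eigenvalue shows the graph is connected. By the matrix-tree theorem the graph has (1/6) * product of the nonzero eigenvalues = 1296 spanning trees.

[0, 6, 6, 6, 6, 6]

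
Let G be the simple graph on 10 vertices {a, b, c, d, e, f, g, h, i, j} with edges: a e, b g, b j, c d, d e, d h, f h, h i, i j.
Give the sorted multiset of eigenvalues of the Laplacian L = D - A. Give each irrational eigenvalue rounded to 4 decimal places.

Reading degrees in the order [a, b, c, d, e, f, g, h, i, j] gives [1, 2, 1, 3, 2, 1, 1, 3, 2, 2]; set D = diag(1, 2, 1, 3, 2, 1, 1, 3, 2, 2) and form L = D - A. Since every row of L sums to 0, the all-ones vector is in the kernel and 0 is an eigenvalue. The largest eigenvalue, 4.6978, is at most the vertex count 10. By the matrix-tree theorem the graph has (1/10) * product of the nonzero eigenvalues = 1 spanning tree.

[0, 0.1398, 0.4249, 0.6932, 1, 2, 2.2574, 3.1456, 3.6414, 4.6978]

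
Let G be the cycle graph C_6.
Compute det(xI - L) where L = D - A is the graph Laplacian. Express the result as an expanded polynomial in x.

x^6 - 12x^5 + 54x^4 - 112x^3 + 105x^2 - 36x

The graph has 6 vertices and degree multiset [2, 2, 2, 2, 2, 2]; D is the diagonal matrix of degrees and L = D - A. L has integer entries, so p(x) = det(xI - L) has integer coefficients. Expanding the determinant yields x^6 - 12x^5 + 54x^4 - 112x^3 + 105x^2 - 36x. The constant term is 0 because L is singular (the all-ones vector lies in its kernel). There is one zero in the spectrum, matching the 1 component. By the matrix-tree theorem the graph has (1/6) * product of the nonzero eigenvalues = 6 spanning trees.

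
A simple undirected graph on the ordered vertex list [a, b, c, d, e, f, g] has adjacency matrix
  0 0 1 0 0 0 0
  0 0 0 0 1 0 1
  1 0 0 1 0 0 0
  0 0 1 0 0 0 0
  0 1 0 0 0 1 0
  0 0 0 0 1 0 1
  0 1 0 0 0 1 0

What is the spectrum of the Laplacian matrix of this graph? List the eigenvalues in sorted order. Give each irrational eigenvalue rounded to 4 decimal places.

[0, 0, 1, 2, 2, 3, 4]

With the vertex order [a, b, c, d, e, f, g], the degrees are [1, 2, 2, 1, 2, 2, 2], giving D = diag(1, 2, 2, 1, 2, 2, 2) and L = D - A. L is symmetric positive semidefinite, so every eigenvalue is real and nonnegative. The 2 zero eigenvalues correspond to the 2 connected components. There are 2 zeros in the spectrum, matching the 2 components.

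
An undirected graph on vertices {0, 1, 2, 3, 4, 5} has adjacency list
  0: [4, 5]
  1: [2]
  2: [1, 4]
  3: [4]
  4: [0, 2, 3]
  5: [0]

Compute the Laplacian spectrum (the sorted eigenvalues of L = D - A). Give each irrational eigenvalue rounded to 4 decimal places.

Reading degrees in the order [0, 1, 2, 3, 4, 5] gives [2, 1, 2, 1, 3, 1]; set D = diag(2, 1, 2, 1, 3, 1) and form L = D - A. The multiplicity of 0 as a Laplacian eigenvalue equals the number of connected components. The single zero eigenvalue shows the graph is connected. By the matrix-tree theorem the graph has (1/6) * product of the nonzero eigenvalues = 1 spanning tree.

[0, 0.3820, 0.6972, 2, 2.6180, 4.3028]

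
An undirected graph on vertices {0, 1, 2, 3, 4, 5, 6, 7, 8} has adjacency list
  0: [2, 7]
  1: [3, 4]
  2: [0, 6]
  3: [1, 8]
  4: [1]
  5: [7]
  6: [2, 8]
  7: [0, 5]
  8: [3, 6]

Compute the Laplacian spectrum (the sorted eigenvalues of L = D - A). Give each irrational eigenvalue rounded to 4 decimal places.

[0, 0.1206, 0.4679, 1, 1.6527, 2.3473, 3, 3.5321, 3.8794]

With the vertex order [0, 1, 2, 3, 4, 5, 6, 7, 8], the degrees are [2, 2, 2, 2, 1, 1, 2, 2, 2], giving D = diag(2, 2, 2, 2, 1, 1, 2, 2, 2) and L = D - A. Diagonalising L (or applying a numerical eigensolver to the 9x9 matrix) gives the spectrum above. The single zero eigenvalue shows the graph is connected. The eigenvalues sum to 16, which equals trace(L) = 2|E|. By the matrix-tree theorem the graph has (1/9) * product of the nonzero eigenvalues = 1 spanning tree.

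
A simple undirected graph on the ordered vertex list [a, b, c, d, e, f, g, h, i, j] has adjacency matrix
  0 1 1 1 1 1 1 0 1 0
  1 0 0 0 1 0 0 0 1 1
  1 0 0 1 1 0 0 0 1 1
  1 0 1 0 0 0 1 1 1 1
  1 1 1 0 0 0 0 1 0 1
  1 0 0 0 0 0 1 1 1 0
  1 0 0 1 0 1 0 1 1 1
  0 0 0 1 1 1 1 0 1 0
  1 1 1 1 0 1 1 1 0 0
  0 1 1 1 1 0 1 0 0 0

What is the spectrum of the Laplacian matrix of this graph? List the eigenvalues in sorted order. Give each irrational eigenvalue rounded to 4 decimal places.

Each diagonal entry of L is the vertex degree and each off-diagonal entry is -1 where an edge is present, 0 otherwise; in the order [a, b, c, d, e, f, g, h, i, j] the diagonal is [7, 4, 5, 6, 5, 4, 6, 5, 7, 5]. Since every row of L sums to 0, the all-ones vector is in the kernel and 0 is an eigenvalue. The single zero eigenvalue shows the graph is connected. By the matrix-tree theorem the graph has (1/10) * product of the nonzero eigenvalues = 613419 spanning trees.

[0, 2.8487, 4.0854, 5, 5.1441, 5.5123, 6.7303, 7.4239, 8.4506, 8.8048]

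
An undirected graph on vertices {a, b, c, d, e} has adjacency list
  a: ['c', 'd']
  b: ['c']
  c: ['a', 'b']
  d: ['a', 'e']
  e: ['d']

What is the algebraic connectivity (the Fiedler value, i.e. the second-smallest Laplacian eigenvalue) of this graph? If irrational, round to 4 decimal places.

0.3820

Reading degrees in the order [a, b, c, d, e] gives [2, 1, 2, 2, 1]; set D = diag(2, 1, 2, 2, 1) and form L = D - A. The sorted Laplacian eigenvalues are [0, 0.3820, 1.3820, 2.6180, 3.6180]; the algebraic connectivity is the second entry, 0.3820.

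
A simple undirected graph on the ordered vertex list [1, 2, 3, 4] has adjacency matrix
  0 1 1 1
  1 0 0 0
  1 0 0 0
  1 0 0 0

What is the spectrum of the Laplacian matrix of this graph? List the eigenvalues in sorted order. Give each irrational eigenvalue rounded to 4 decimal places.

[0, 1, 1, 4]

Each diagonal entry of L is the vertex degree and each off-diagonal entry is -1 where an edge is present, 0 otherwise; in the order [1, 2, 3, 4] the diagonal is [3, 1, 1, 1]. Since every row of L sums to 0, the all-ones vector is in the kernel and 0 is an eigenvalue. By the matrix-tree theorem the graph has (1/4) * product of the nonzero eigenvalues = 1 spanning tree.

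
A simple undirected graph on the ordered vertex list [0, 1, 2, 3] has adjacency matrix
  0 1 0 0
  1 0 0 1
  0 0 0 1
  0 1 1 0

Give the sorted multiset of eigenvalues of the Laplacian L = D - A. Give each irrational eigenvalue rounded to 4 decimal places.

Reading degrees in the order [0, 1, 2, 3] gives [1, 2, 1, 2]; set D = diag(1, 2, 1, 2) and form L = D - A. L is symmetric positive semidefinite, so every eigenvalue is real and nonnegative. There is one zero in the spectrum, matching the 1 component.

[0, 0.5858, 2, 3.4142]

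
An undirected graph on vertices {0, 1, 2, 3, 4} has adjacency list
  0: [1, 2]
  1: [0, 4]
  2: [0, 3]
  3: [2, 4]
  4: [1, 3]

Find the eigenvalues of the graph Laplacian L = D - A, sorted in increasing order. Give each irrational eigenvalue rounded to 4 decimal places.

[0, 1.3820, 1.3820, 3.6180, 3.6180]

Reading degrees in the order [0, 1, 2, 3, 4] gives [2, 2, 2, 2, 2]; set D = diag(2, 2, 2, 2, 2) and form L = D - A. Diagonalising L (or applying a numerical eigensolver to the 5x5 matrix) gives the spectrum above. The single zero eigenvalue shows the graph is connected. The largest eigenvalue, 3.6180, is at most the vertex count 5.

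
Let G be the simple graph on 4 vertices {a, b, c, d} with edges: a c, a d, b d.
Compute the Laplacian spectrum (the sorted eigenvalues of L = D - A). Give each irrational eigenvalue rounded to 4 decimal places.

[0, 0.5858, 2, 3.4142]

Reading degrees in the order [a, b, c, d] gives [2, 1, 1, 2]; set D = diag(2, 1, 1, 2) and form L = D - A. Diagonalising L (or applying a numerical eigensolver to the 4x4 matrix) gives the spectrum above. The single zero eigenvalue shows the graph is connected.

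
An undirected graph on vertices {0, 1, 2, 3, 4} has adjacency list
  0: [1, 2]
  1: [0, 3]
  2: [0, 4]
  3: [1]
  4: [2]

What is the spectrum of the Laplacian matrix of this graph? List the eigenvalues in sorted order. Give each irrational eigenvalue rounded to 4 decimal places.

Each diagonal entry of L is the vertex degree and each off-diagonal entry is -1 where an edge is present, 0 otherwise; in the order [0, 1, 2, 3, 4] the diagonal is [2, 2, 2, 1, 1]. L is symmetric positive semidefinite, so every eigenvalue is real and nonnegative. By the matrix-tree theorem the graph has (1/5) * product of the nonzero eigenvalues = 1 spanning tree. There is one zero in the spectrum, matching the 1 component.

[0, 0.3820, 1.3820, 2.6180, 3.6180]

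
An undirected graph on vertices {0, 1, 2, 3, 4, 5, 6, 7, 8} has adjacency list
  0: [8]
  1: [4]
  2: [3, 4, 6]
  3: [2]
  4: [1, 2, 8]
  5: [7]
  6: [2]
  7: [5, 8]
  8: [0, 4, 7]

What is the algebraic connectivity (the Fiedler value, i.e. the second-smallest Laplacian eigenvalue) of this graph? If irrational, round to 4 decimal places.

0.2118

With the vertex order [0, 1, 2, 3, 4, 5, 6, 7, 8], the degrees are [1, 1, 3, 1, 3, 1, 1, 2, 3], giving D = diag(1, 1, 3, 1, 3, 1, 1, 2, 3) and L = D - A. The sorted Laplacian eigenvalues are [0, 0.2118, 0.5546, 0.7223, 1, 2.0782, 2.7338, 3.8525, 4.8468]; the algebraic connectivity is the second entry, 0.2118. The largest eigenvalue, 4.8468, is at most the vertex count 9.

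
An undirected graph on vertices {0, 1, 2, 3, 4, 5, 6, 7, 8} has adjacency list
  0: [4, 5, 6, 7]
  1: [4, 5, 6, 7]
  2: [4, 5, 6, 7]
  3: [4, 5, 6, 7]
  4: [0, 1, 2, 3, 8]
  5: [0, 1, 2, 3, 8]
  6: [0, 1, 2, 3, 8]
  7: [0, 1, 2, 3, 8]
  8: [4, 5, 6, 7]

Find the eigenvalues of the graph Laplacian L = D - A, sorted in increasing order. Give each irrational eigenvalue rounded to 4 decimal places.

[0, 4, 4, 4, 4, 5, 5, 5, 9]

With the vertex order [0, 1, 2, 3, 4, 5, 6, 7, 8], the degrees are [4, 4, 4, 4, 5, 5, 5, 5, 4], giving D = diag(4, 4, 4, 4, 5, 5, 5, 5, 4) and L = D - A. The multiplicity of 0 as a Laplacian eigenvalue equals the number of connected components. By the matrix-tree theorem the graph has (1/9) * product of the nonzero eigenvalues = 32000 spanning trees.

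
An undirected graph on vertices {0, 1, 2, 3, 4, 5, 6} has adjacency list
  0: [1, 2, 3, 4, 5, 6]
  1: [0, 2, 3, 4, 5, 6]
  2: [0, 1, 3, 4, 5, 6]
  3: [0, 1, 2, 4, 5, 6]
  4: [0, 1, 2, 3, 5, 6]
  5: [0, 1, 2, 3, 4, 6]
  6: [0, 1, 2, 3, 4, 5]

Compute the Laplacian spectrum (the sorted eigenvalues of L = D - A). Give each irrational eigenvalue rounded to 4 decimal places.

Reading degrees in the order [0, 1, 2, 3, 4, 5, 6] gives [6, 6, 6, 6, 6, 6, 6]; set D = diag(6, 6, 6, 6, 6, 6, 6) and form L = D - A. L is symmetric positive semidefinite, so every eigenvalue is real and nonnegative. The single zero eigenvalue shows the graph is connected. By the matrix-tree theorem the graph has (1/7) * product of the nonzero eigenvalues = 16807 spanning trees. The eigenvalues sum to 42, which equals trace(L) = 2|E|.

[0, 7, 7, 7, 7, 7, 7]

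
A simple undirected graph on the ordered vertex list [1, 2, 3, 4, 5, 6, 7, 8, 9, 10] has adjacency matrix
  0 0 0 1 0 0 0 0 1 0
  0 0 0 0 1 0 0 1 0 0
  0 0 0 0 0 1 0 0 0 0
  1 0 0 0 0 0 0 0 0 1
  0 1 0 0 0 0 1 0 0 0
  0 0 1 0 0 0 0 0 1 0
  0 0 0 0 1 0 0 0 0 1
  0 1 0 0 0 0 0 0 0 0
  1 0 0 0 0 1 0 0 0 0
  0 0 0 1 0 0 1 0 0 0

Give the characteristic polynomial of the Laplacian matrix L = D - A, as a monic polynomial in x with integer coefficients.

With the vertex order [1, 2, 3, 4, 5, 6, 7, 8, 9, 10], the degrees are [2, 2, 1, 2, 2, 2, 2, 1, 2, 2], giving D = diag(2, 2, 1, 2, 2, 2, 2, 1, 2, 2) and L = D - A. L has integer entries, so p(x) = det(xI - L) has integer coefficients. Expanding the determinant yields x^10 - 18x^9 + 136x^8 - 560x^7 + 1365x^6 - 2002x^5 + 1716x^4 - 792x^3 + 165x^2 - 10x. The constant term is 0 because L is singular (the all-ones vector lies in its kernel). By the matrix-tree theorem the graph has (1/10) * product of the nonzero eigenvalues = 1 spanning tree. The eigenvalues sum to 18, which equals trace(L) = 2|E|.

x^10 - 18x^9 + 136x^8 - 560x^7 + 1365x^6 - 2002x^5 + 1716x^4 - 792x^3 + 165x^2 - 10x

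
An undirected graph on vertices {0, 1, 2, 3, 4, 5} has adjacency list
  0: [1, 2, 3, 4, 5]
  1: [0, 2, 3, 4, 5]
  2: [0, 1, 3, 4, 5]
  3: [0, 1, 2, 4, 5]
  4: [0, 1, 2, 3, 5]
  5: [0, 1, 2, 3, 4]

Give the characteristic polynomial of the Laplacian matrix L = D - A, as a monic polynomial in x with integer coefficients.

Reading degrees in the order [0, 1, 2, 3, 4, 5] gives [5, 5, 5, 5, 5, 5]; set D = diag(5, 5, 5, 5, 5, 5) and form L = D - A. The eigenvalues of L are [0, 6, 6, 6, 6, 6]; the characteristic polynomial is the product of (x - lambda_i), which multiplies out to x^6 - 30x^5 + 360x^4 - 2160x^3 + 6480x^2 - 7776x. The constant term is 0 because L is singular (the all-ones vector lies in its kernel). The largest eigenvalue, 6, is at most the vertex count 6.

x^6 - 30x^5 + 360x^4 - 2160x^3 + 6480x^2 - 7776x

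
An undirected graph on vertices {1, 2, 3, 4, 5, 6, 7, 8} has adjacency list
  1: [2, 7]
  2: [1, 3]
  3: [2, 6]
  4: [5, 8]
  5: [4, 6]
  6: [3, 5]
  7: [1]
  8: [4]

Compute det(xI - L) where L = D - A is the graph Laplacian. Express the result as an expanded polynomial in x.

x^8 - 14x^7 + 78x^6 - 220x^5 + 330x^4 - 252x^3 + 84x^2 - 8x

Each diagonal entry of L is the vertex degree and each off-diagonal entry is -1 where an edge is present, 0 otherwise; in the order [1, 2, 3, 4, 5, 6, 7, 8] the diagonal is [2, 2, 2, 2, 2, 2, 1, 1]. L has integer entries, so p(x) = det(xI - L) has integer coefficients. Expanding the determinant yields x^8 - 14x^7 + 78x^6 - 220x^5 + 330x^4 - 252x^3 + 84x^2 - 8x. Since p(0) = det(-L) = 0, x divides p(x).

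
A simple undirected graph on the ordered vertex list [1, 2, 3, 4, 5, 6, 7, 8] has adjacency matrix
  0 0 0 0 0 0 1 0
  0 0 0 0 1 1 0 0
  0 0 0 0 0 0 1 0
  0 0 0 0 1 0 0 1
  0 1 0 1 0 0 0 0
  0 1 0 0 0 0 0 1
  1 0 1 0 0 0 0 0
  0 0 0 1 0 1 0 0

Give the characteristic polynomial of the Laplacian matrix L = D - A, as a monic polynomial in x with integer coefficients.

Each diagonal entry of L is the vertex degree and each off-diagonal entry is -1 where an edge is present, 0 otherwise; in the order [1, 2, 3, 4, 5, 6, 7, 8] the diagonal is [1, 2, 1, 2, 2, 2, 2, 2]. Computing det(xI - L) by cofactor expansion (or equivalently via sum-over-permutations) gives x^8 - 14x^7 + 78x^6 - 220x^5 + 330x^4 - 250x^3 + 75x^2. Since p(0) = det(-L) = 0, x divides p(x). There are 2 zeros in the spectrum, matching the 2 components.

x^8 - 14x^7 + 78x^6 - 220x^5 + 330x^4 - 250x^3 + 75x^2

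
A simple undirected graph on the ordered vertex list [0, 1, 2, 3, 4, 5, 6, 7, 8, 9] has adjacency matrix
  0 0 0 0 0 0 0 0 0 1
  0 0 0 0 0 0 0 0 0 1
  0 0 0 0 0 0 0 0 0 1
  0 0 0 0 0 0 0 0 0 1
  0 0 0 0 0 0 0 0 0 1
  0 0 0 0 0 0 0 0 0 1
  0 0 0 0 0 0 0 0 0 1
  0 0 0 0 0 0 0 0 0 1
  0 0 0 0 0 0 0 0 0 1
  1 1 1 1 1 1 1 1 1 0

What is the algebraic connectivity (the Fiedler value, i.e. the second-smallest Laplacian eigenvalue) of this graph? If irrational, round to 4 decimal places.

1

With the vertex order [0, 1, 2, 3, 4, 5, 6, 7, 8, 9], the degrees are [1, 1, 1, 1, 1, 1, 1, 1, 1, 9], giving D = diag(1, 1, 1, 1, 1, 1, 1, 1, 1, 9) and L = D - A. The sorted Laplacian eigenvalues are [0, 1, 1, 1, 1, 1, 1, 1, 1, 10]; the algebraic connectivity is the second entry, 1. The largest eigenvalue, 10, is at most the vertex count 10.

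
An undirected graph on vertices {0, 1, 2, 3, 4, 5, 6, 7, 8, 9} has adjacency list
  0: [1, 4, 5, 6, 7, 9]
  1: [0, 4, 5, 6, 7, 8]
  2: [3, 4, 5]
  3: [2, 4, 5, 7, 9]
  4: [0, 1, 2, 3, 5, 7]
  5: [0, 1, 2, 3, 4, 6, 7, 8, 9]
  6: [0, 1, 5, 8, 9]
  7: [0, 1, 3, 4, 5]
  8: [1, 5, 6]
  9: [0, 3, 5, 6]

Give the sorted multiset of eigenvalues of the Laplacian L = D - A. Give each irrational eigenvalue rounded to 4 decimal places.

With the vertex order [0, 1, 2, 3, 4, 5, 6, 7, 8, 9], the degrees are [6, 6, 3, 5, 6, 9, 5, 5, 3, 4], giving D = diag(6, 6, 3, 5, 6, 9, 5, 5, 3, 4) and L = D - A. L is symmetric positive semidefinite, so every eigenvalue is real and nonnegative. The largest eigenvalue, 10, is at most the vertex count 10.

[0, 2.1763, 3.1379, 3.7817, 4.9308, 6.3231, 6.6489, 7.2836, 7.7176, 10]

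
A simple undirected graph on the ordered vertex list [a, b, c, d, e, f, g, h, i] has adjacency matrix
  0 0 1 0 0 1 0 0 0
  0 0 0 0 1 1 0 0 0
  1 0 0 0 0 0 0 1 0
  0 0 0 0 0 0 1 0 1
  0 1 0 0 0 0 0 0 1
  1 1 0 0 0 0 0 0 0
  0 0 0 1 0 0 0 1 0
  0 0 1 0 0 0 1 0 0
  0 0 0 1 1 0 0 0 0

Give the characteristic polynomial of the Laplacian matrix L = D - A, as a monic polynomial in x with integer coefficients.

x^9 - 18x^8 + 135x^7 - 546x^6 + 1287x^5 - 1782x^4 + 1386x^3 - 540x^2 + 81x

Reading degrees in the order [a, b, c, d, e, f, g, h, i] gives [2, 2, 2, 2, 2, 2, 2, 2, 2]; set D = diag(2, 2, 2, 2, 2, 2, 2, 2, 2) and form L = D - A. Computing det(xI - L) by cofactor expansion (or equivalently via sum-over-permutations) gives x^9 - 18x^8 + 135x^7 - 546x^6 + 1287x^5 - 1782x^4 + 1386x^3 - 540x^2 + 81x. The coefficient of x^8 equals -trace(L) = -18, matching the sum of degrees. The eigenvalues sum to 18, which equals trace(L) = 2|E|.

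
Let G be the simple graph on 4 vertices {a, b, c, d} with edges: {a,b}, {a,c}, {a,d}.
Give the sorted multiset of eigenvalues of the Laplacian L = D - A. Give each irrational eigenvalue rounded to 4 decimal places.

With the vertex order [a, b, c, d], the degrees are [3, 1, 1, 1], giving D = diag(3, 1, 1, 1) and L = D - A. L is symmetric positive semidefinite, so every eigenvalue is real and nonnegative. The single zero eigenvalue shows the graph is connected. The largest eigenvalue, 4, is at most the vertex count 4.

[0, 1, 1, 4]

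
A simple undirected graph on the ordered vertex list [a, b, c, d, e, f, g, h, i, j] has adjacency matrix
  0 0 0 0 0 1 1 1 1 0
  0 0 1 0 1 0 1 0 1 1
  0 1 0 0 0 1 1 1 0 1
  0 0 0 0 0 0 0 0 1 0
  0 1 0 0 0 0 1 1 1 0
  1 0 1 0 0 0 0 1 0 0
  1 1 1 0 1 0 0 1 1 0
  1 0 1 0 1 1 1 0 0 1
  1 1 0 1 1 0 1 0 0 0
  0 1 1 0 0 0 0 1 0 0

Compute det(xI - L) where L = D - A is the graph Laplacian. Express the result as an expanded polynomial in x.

Each diagonal entry of L is the vertex degree and each off-diagonal entry is -1 where an edge is present, 0 otherwise; in the order [a, b, c, d, e, f, g, h, i, j] the diagonal is [4, 5, 5, 1, 4, 3, 6, 6, 5, 3]. L has integer entries, so p(x) = det(xI - L) has integer coefficients. Expanding the determinant yields x^10 - 42x^9 + 762x^8 - 7810x^7 + 49610x^6 - 201350x^5 + 518007x^4 - 805224x^3 + 673668x^2 - 222990x. The constant term is 0 because L is singular (the all-ones vector lies in its kernel). The eigenvalues sum to 42, which equals trace(L) = 2|E|.

x^10 - 42x^9 + 762x^8 - 7810x^7 + 49610x^6 - 201350x^5 + 518007x^4 - 805224x^3 + 673668x^2 - 222990x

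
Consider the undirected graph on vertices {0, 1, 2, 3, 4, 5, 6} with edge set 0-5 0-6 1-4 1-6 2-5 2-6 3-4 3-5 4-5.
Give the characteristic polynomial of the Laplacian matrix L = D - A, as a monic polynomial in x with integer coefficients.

With the vertex order [0, 1, 2, 3, 4, 5, 6], the degrees are [2, 2, 2, 2, 3, 4, 3], giving D = diag(2, 2, 2, 2, 3, 4, 3) and L = D - A. Computing det(xI - L) by cofactor expansion (or equivalently via sum-over-permutations) gives x^7 - 18x^6 + 128x^5 - 458x^4 + 867x^3 - 824x^2 + 308x. The coefficient of x^6 equals -trace(L) = -18, matching the sum of degrees. The largest eigenvalue, 5.3429, is at most the vertex count 7. There is one zero in the spectrum, matching the 1 component.

x^7 - 18x^6 + 128x^5 - 458x^4 + 867x^3 - 824x^2 + 308x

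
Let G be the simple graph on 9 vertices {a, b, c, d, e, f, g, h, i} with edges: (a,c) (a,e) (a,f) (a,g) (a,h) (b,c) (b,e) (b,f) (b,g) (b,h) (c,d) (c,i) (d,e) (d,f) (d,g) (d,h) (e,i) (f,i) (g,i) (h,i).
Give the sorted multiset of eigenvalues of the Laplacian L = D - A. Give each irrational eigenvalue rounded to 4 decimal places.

Reading degrees in the order [a, b, c, d, e, f, g, h, i] gives [5, 5, 4, 5, 4, 4, 4, 4, 5]; set D = diag(5, 5, 4, 5, 4, 4, 4, 4, 5) and form L = D - A. Since every row of L sums to 0, the all-ones vector is in the kernel and 0 is an eigenvalue. The single zero eigenvalue shows the graph is connected. The eigenvalues sum to 40, which equals trace(L) = 2|E|.

[0, 4, 4, 4, 4, 5, 5, 5, 9]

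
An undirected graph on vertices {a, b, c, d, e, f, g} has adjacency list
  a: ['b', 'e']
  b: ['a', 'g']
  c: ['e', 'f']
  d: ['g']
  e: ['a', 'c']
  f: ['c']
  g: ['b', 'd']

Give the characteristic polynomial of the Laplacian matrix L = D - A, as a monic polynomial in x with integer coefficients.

x^7 - 12x^6 + 55x^5 - 120x^4 + 126x^3 - 56x^2 + 7x

With the vertex order [a, b, c, d, e, f, g], the degrees are [2, 2, 2, 1, 2, 1, 2], giving D = diag(2, 2, 2, 1, 2, 1, 2) and L = D - A. Computing det(xI - L) by cofactor expansion (or equivalently via sum-over-permutations) gives x^7 - 12x^6 + 55x^5 - 120x^4 + 126x^3 - 56x^2 + 7x. The coefficient of x^6 equals -trace(L) = -12, matching the sum of degrees. The largest eigenvalue, 3.8019, is at most the vertex count 7.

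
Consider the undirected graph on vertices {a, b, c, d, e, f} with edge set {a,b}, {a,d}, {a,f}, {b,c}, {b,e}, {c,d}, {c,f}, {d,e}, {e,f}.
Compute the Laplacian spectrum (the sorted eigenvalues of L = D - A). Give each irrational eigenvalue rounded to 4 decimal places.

Reading degrees in the order [a, b, c, d, e, f] gives [3, 3, 3, 3, 3, 3]; set D = diag(3, 3, 3, 3, 3, 3) and form L = D - A. Since every row of L sums to 0, the all-ones vector is in the kernel and 0 is an eigenvalue. There is one zero in the spectrum, matching the 1 component.

[0, 3, 3, 3, 3, 6]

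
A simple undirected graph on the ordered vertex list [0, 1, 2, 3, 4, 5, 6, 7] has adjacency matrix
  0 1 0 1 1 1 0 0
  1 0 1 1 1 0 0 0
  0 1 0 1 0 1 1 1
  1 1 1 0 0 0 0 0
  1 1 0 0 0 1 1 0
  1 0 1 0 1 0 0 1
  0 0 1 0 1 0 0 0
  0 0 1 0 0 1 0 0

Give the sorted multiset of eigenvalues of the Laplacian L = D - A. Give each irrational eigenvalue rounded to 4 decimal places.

[0, 1.6237, 1.8206, 3.0246, 4.4505, 4.8880, 5.4361, 6.7565]

Reading degrees in the order [0, 1, 2, 3, 4, 5, 6, 7] gives [4, 4, 5, 3, 4, 4, 2, 2]; set D = diag(4, 4, 5, 3, 4, 4, 2, 2) and form L = D - A. Diagonalising L (or applying a numerical eigensolver to the 8x8 matrix) gives the spectrum above.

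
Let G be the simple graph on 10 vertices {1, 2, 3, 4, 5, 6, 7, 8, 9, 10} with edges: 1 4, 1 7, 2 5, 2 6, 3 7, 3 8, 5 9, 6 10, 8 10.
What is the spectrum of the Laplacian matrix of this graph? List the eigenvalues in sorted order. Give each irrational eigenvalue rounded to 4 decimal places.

[0, 0.0979, 0.3820, 0.8244, 1.3820, 2, 2.6180, 3.1756, 3.6180, 3.9021]

Reading degrees in the order [1, 2, 3, 4, 5, 6, 7, 8, 9, 10] gives [2, 2, 2, 1, 2, 2, 2, 2, 1, 2]; set D = diag(2, 2, 2, 1, 2, 2, 2, 2, 1, 2) and form L = D - A. L is symmetric positive semidefinite, so every eigenvalue is real and nonnegative. The eigenvalues sum to 18, which equals trace(L) = 2|E|. The largest eigenvalue, 3.9021, is at most the vertex count 10.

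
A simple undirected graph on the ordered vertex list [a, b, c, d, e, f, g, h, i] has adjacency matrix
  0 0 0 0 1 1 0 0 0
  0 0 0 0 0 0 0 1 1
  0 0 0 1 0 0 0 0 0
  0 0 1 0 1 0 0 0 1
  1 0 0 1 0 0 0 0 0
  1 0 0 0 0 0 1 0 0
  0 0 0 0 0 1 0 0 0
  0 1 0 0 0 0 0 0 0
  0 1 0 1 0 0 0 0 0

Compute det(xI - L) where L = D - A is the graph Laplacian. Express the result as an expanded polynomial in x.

x^9 - 16x^8 + 104x^7 - 354x^6 + 678x^5 - 730x^4 + 416x^3 - 108x^2 + 9x

Each diagonal entry of L is the vertex degree and each off-diagonal entry is -1 where an edge is present, 0 otherwise; in the order [a, b, c, d, e, f, g, h, i] the diagonal is [2, 2, 1, 3, 2, 2, 1, 1, 2]. Computing det(xI - L) by cofactor expansion (or equivalently via sum-over-permutations) gives x^9 - 16x^8 + 104x^7 - 354x^6 + 678x^5 - 730x^4 + 416x^3 - 108x^2 + 9x. The constant term is 0 because L is singular (the all-ones vector lies in its kernel). The eigenvalues sum to 16, which equals trace(L) = 2|E|.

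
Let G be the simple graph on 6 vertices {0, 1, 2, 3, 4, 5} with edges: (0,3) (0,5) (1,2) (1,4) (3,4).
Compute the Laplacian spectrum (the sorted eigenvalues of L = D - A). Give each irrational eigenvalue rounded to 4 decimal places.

[0, 0.2679, 1, 2, 3, 3.7321]

Each diagonal entry of L is the vertex degree and each off-diagonal entry is -1 where an edge is present, 0 otherwise; in the order [0, 1, 2, 3, 4, 5] the diagonal is [2, 2, 1, 2, 2, 1]. L is symmetric positive semidefinite, so every eigenvalue is real and nonnegative. The eigenvalues sum to 10, which equals trace(L) = 2|E|.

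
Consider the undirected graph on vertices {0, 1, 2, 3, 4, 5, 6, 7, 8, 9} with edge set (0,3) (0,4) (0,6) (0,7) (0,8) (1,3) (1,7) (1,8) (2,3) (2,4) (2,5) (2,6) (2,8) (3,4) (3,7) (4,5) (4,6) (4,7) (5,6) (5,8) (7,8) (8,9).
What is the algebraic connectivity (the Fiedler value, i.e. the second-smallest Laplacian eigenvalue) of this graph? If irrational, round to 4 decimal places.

Reading degrees in the order [0, 1, 2, 3, 4, 5, 6, 7, 8, 9] gives [5, 3, 5, 5, 6, 4, 4, 5, 6, 1]; set D = diag(5, 3, 5, 5, 6, 4, 4, 5, 6, 1) and form L = D - A. The sorted Laplacian eigenvalues are [0, 0.9186, 2.1596, 3.8106, 4.7189, 5, 5.8707, 6.2305, 7.1401, 8.1509]; the algebraic connectivity is the second entry, 0.9186. There is one zero in the spectrum, matching the 1 component.

0.9186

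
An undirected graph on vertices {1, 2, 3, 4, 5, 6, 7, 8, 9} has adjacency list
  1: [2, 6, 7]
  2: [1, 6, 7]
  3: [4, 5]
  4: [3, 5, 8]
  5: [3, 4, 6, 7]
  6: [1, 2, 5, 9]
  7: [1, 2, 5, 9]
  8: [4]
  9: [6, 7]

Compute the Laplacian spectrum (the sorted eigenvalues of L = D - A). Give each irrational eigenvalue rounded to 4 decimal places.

Reading degrees in the order [1, 2, 3, 4, 5, 6, 7, 8, 9] gives [3, 3, 2, 3, 4, 4, 4, 1, 2]; set D = diag(3, 3, 2, 3, 4, 4, 4, 1, 2) and form L = D - A. Since every row of L sums to 0, the all-ones vector is in the kernel and 0 is an eigenvalue. The single zero eigenvalue shows the graph is connected. By the matrix-tree theorem the graph has (1/9) * product of the nonzero eigenvalues = 192 spanning trees. There is one zero in the spectrum, matching the 1 component.

[0, 0.4205, 1.2981, 2, 3.6476, 4, 4, 4.2458, 6.3880]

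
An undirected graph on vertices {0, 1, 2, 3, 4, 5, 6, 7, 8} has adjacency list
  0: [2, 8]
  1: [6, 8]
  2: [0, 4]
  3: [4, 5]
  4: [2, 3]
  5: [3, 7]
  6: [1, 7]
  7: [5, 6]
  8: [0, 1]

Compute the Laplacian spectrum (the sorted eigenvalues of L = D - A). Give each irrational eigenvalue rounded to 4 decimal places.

Reading degrees in the order [0, 1, 2, 3, 4, 5, 6, 7, 8] gives [2, 2, 2, 2, 2, 2, 2, 2, 2]; set D = diag(2, 2, 2, 2, 2, 2, 2, 2, 2) and form L = D - A. Since every row of L sums to 0, the all-ones vector is in the kernel and 0 is an eigenvalue. The single zero eigenvalue shows the graph is connected. The eigenvalues sum to 18, which equals trace(L) = 2|E|.

[0, 0.4679, 0.4679, 1.6527, 1.6527, 3, 3, 3.8794, 3.8794]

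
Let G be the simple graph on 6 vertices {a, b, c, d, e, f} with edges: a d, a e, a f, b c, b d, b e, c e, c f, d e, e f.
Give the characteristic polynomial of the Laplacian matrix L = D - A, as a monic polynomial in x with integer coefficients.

With the vertex order [a, b, c, d, e, f], the degrees are [3, 3, 3, 3, 5, 3], giving D = diag(3, 3, 3, 3, 5, 3) and L = D - A. Computing det(xI - L) by cofactor expansion (or equivalently via sum-over-permutations) gives x^6 - 20x^5 + 155x^4 - 580x^3 + 1045x^2 - 726x. Since p(0) = det(-L) = 0, x divides p(x). There is one zero in the spectrum, matching the 1 component.

x^6 - 20x^5 + 155x^4 - 580x^3 + 1045x^2 - 726x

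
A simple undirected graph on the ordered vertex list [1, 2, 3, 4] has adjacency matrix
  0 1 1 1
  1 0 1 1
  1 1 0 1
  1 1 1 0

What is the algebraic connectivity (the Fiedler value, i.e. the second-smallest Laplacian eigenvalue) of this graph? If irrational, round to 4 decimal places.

Each diagonal entry of L is the vertex degree and each off-diagonal entry is -1 where an edge is present, 0 otherwise; in the order [1, 2, 3, 4] the diagonal is [3, 3, 3, 3]. Computing the eigenvalues of L and sorting gives [0, 4, 4, 4]. The Fiedler value lambda_2 = 4 is strictly positive, so the graph is connected. The eigenvalues sum to 12, which equals trace(L) = 2|E|.

4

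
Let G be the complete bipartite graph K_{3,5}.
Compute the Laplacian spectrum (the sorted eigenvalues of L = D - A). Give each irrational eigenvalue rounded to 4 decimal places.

[0, 3, 3, 3, 3, 5, 5, 8]

The graph has 8 vertices and degree multiset [5, 5, 5, 3, 3, 3, 3, 3]; D is the diagonal matrix of degrees and L = D - A. Since every row of L sums to 0, the all-ones vector is in the kernel and 0 is an eigenvalue. The largest eigenvalue, 8, is at most the vertex count 8. The eigenvalues sum to 30, which equals trace(L) = 2|E|.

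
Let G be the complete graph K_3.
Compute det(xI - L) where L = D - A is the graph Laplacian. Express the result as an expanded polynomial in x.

The graph has 3 vertices and degree multiset [2, 2, 2]; D is the diagonal matrix of degrees and L = D - A. L has integer entries, so p(x) = det(xI - L) has integer coefficients. Expanding the determinant yields x^3 - 6x^2 + 9x. The coefficient of x^2 equals -trace(L) = -6, matching the sum of degrees. The eigenvalues sum to 6, which equals trace(L) = 2|E|. There is one zero in the spectrum, matching the 1 component.

x^3 - 6x^2 + 9x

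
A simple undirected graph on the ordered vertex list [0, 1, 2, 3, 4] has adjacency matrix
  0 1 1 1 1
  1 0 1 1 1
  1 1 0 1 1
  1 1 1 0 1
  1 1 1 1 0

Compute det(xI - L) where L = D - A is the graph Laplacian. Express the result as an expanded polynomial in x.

x^5 - 20x^4 + 150x^3 - 500x^2 + 625x

Each diagonal entry of L is the vertex degree and each off-diagonal entry is -1 where an edge is present, 0 otherwise; in the order [0, 1, 2, 3, 4] the diagonal is [4, 4, 4, 4, 4]. The eigenvalues of L are [0, 5, 5, 5, 5]; the characteristic polynomial is the product of (x - lambda_i), which multiplies out to x^5 - 20x^4 + 150x^3 - 500x^2 + 625x. The constant term is 0 because L is singular (the all-ones vector lies in its kernel). By the matrix-tree theorem the graph has (1/5) * product of the nonzero eigenvalues = 125 spanning trees. There is one zero in the spectrum, matching the 1 component.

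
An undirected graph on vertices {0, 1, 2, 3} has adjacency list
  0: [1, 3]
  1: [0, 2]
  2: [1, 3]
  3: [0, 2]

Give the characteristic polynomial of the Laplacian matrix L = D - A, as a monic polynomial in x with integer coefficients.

With the vertex order [0, 1, 2, 3], the degrees are [2, 2, 2, 2], giving D = diag(2, 2, 2, 2) and L = D - A. L has integer entries, so p(x) = det(xI - L) has integer coefficients. Expanding the determinant yields x^4 - 8x^3 + 20x^2 - 16x. Since p(0) = det(-L) = 0, x divides p(x). By the matrix-tree theorem the graph has (1/4) * product of the nonzero eigenvalues = 4 spanning trees. The eigenvalues sum to 8, which equals trace(L) = 2|E|.

x^4 - 8x^3 + 20x^2 - 16x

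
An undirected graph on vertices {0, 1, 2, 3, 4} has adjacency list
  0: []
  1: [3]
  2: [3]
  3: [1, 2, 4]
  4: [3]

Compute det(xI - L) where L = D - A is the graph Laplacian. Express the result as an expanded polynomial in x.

Reading degrees in the order [0, 1, 2, 3, 4] gives [0, 1, 1, 3, 1]; set D = diag(0, 1, 1, 3, 1) and form L = D - A. The eigenvalues of L are [0, 0, 1, 1, 4]; the characteristic polynomial is the product of (x - lambda_i), which multiplies out to x^5 - 6x^4 + 9x^3 - 4x^2. The coefficient of x^4 equals -trace(L) = -6, matching the sum of degrees. There are 2 zeros in the spectrum, matching the 2 components.

x^5 - 6x^4 + 9x^3 - 4x^2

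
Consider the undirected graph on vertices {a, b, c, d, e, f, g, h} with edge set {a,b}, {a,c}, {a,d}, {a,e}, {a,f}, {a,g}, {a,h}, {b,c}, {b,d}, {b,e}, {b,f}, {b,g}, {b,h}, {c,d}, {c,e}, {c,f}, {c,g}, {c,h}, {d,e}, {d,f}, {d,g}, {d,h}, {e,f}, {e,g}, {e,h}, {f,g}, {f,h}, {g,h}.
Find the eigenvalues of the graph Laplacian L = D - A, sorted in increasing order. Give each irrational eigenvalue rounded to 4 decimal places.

[0, 8, 8, 8, 8, 8, 8, 8]

Reading degrees in the order [a, b, c, d, e, f, g, h] gives [7, 7, 7, 7, 7, 7, 7, 7]; set D = diag(7, 7, 7, 7, 7, 7, 7, 7) and form L = D - A. Since every row of L sums to 0, the all-ones vector is in the kernel and 0 is an eigenvalue. The single zero eigenvalue shows the graph is connected. By the matrix-tree theorem the graph has (1/8) * product of the nonzero eigenvalues = 262144 spanning trees.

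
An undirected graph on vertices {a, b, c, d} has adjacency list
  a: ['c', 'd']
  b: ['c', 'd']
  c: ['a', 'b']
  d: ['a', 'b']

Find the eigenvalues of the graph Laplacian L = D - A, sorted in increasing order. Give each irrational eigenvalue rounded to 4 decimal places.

Reading degrees in the order [a, b, c, d] gives [2, 2, 2, 2]; set D = diag(2, 2, 2, 2) and form L = D - A. Diagonalising L (or applying a numerical eigensolver to the 4x4 matrix) gives the spectrum above. The single zero eigenvalue shows the graph is connected. By the matrix-tree theorem the graph has (1/4) * product of the nonzero eigenvalues = 4 spanning trees.

[0, 2, 2, 4]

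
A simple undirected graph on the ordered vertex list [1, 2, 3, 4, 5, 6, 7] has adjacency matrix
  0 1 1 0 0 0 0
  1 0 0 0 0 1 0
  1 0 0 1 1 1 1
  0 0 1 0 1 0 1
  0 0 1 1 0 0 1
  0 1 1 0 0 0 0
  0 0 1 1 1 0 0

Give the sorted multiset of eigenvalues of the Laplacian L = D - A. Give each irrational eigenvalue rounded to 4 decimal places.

Reading degrees in the order [1, 2, 3, 4, 5, 6, 7] gives [2, 2, 5, 3, 3, 2, 3]; set D = diag(2, 2, 5, 3, 3, 2, 3) and form L = D - A. Diagonalising L (or applying a numerical eigensolver to the 7x7 matrix) gives the spectrum above.

[0, 0.7269, 2, 3.1404, 4, 4, 6.1326]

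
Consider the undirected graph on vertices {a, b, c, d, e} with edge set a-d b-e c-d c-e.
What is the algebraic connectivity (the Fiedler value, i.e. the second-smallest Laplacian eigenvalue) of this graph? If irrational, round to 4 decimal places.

0.3820

Reading degrees in the order [a, b, c, d, e] gives [1, 1, 2, 2, 2]; set D = diag(1, 1, 2, 2, 2) and form L = D - A. The smallest Laplacian eigenvalue is always 0. The next one, lambda_2 = 0.3820, measures how hard the graph is to disconnect: larger values mean better connectivity. There is one zero in the spectrum, matching the 1 component.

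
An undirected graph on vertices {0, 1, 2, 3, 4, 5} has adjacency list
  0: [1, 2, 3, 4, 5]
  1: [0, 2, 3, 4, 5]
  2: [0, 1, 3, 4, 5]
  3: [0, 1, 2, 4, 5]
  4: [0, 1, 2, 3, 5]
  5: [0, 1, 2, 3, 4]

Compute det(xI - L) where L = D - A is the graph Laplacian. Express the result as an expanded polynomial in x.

Reading degrees in the order [0, 1, 2, 3, 4, 5] gives [5, 5, 5, 5, 5, 5]; set D = diag(5, 5, 5, 5, 5, 5) and form L = D - A. The eigenvalues of L are [0, 6, 6, 6, 6, 6]; the characteristic polynomial is the product of (x - lambda_i), which multiplies out to x^6 - 30x^5 + 360x^4 - 2160x^3 + 6480x^2 - 7776x. The constant term is 0 because L is singular (the all-ones vector lies in its kernel).

x^6 - 30x^5 + 360x^4 - 2160x^3 + 6480x^2 - 7776x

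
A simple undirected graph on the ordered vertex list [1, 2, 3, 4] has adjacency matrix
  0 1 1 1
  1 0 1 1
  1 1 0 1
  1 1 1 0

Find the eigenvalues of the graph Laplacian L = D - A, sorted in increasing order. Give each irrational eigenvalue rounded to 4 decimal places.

With the vertex order [1, 2, 3, 4], the degrees are [3, 3, 3, 3], giving D = diag(3, 3, 3, 3) and L = D - A. Since every row of L sums to 0, the all-ones vector is in the kernel and 0 is an eigenvalue. The single zero eigenvalue shows the graph is connected. The largest eigenvalue, 4, is at most the vertex count 4.

[0, 4, 4, 4]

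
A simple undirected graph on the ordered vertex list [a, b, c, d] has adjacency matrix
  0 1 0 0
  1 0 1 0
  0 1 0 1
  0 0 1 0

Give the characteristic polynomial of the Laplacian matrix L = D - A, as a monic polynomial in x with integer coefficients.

Reading degrees in the order [a, b, c, d] gives [1, 2, 2, 1]; set D = diag(1, 2, 2, 1) and form L = D - A. L has integer entries, so p(x) = det(xI - L) has integer coefficients. Expanding the determinant yields x^4 - 6x^3 + 10x^2 - 4x. Since p(0) = det(-L) = 0, x divides p(x).

x^4 - 6x^3 + 10x^2 - 4x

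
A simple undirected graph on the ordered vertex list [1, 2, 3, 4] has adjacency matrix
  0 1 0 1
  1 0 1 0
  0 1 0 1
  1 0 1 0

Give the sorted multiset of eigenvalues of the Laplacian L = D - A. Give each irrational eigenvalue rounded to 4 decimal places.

With the vertex order [1, 2, 3, 4], the degrees are [2, 2, 2, 2], giving D = diag(2, 2, 2, 2) and L = D - A. Since every row of L sums to 0, the all-ones vector is in the kernel and 0 is an eigenvalue. The single zero eigenvalue shows the graph is connected. There is one zero in the spectrum, matching the 1 component.

[0, 2, 2, 4]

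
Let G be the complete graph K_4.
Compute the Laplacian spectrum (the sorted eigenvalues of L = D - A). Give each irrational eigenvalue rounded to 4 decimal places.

[0, 4, 4, 4]

The graph has 4 vertices and degree multiset [3, 3, 3, 3]; D is the diagonal matrix of degrees and L = D - A. Since every row of L sums to 0, the all-ones vector is in the kernel and 0 is an eigenvalue.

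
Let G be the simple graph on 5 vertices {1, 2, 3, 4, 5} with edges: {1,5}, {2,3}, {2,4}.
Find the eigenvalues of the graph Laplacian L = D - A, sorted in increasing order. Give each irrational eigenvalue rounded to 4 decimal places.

[0, 0, 1, 2, 3]

Reading degrees in the order [1, 2, 3, 4, 5] gives [1, 2, 1, 1, 1]; set D = diag(1, 2, 1, 1, 1) and form L = D - A. Diagonalising L (or applying a numerical eigensolver to the 5x5 matrix) gives the spectrum above. The 2 zero eigenvalues correspond to the 2 connected components. The eigenvalues sum to 6, which equals trace(L) = 2|E|.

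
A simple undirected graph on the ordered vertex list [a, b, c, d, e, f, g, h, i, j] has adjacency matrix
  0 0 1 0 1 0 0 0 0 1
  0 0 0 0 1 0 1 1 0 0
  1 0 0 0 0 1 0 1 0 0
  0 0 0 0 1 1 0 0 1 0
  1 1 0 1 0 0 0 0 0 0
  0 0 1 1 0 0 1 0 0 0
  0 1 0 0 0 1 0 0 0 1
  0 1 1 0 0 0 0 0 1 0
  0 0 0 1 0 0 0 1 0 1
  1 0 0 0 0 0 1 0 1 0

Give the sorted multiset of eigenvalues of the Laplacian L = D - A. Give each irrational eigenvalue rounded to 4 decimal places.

Reading degrees in the order [a, b, c, d, e, f, g, h, i, j] gives [3, 3, 3, 3, 3, 3, 3, 3, 3, 3]; set D = diag(3, 3, 3, 3, 3, 3, 3, 3, 3, 3) and form L = D - A. L is symmetric positive semidefinite, so every eigenvalue is real and nonnegative.

[0, 2, 2, 2, 2, 2, 5, 5, 5, 5]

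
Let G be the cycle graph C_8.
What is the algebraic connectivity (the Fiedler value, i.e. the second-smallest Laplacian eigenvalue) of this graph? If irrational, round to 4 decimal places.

0.5858

The graph has 8 vertices and degree multiset [2, 2, 2, 2, 2, 2, 2, 2]; D is the diagonal matrix of degrees and L = D - A. The smallest Laplacian eigenvalue is always 0. The next one, lambda_2 = 0.5858, measures how hard the graph is to disconnect: larger values mean better connectivity.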